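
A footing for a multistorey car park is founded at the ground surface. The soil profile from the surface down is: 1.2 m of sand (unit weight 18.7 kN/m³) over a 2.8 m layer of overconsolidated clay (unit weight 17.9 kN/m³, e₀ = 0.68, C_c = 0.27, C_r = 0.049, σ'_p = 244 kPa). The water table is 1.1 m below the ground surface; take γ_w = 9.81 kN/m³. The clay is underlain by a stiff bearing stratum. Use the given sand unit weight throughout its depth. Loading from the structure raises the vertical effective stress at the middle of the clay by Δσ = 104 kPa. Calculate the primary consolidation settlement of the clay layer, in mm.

Mid-depth of clay below the ground surface: z = 1.2 + 2.8/2 = 2.6 m.
Total vertical stress at mid-clay: σ_v = 18.7×1.2 + 17.9×1.4 = 47.5 kPa.
Pore pressure: u = 9.81×(2.6 − 1.1) = 14.715 kPa.
Initial effective stress: σ'_0 = σ_v − u = 47.5 − 14.715 = 32.785 kPa.
Final effective stress: σ'_f = 32.785 + 104 = 136.78 kPa.
σ'_f = 136.78 ≤ σ'_p = 244 kPa, so the clay remains overconsolidated and only the recompression index applies:
S_c = C_r·H/(1+e₀)·log₁₀(σ'_f/σ'_0) = 0.049×2.8/1.68×log₁₀(136.78/32.785)
    = 0.081668 × 0.62035 = 0.05066 m

S_c ≈ 50.7 mm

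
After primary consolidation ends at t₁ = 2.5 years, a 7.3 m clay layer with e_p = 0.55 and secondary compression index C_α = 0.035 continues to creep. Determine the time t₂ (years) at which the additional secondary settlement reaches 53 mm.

S_s = C_α·H/(1+e_p)·log₁₀(t₂/t₁) ⇒ log₁₀(t₂/t₁) = S_s·(1+e_p)/(C_α·H).
log₁₀(t₂/t₁) = 0.053 × (1+0.55) / (0.035×7.3) = 0.3215
t₂ = t₁ × 10^0.3215 = 2.5 × 2.097 = 5.242 years

t₂ ≈ 5.24 years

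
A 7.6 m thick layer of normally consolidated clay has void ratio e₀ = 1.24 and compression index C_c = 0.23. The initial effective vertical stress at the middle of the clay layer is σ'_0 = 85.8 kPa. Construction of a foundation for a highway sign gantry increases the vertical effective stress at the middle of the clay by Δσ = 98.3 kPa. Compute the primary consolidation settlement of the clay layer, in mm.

Final effective stress: σ'_f = σ'_0 + Δσ = 85.8 + 98.3 = 184.1 kPa.
Normally consolidated clay, so the full stress increment lies on the virgin compression line:
S_c = C_c·H/(1+e₀)·log₁₀(σ'_f/σ'_0) = 0.23×7.6/(1+1.24)×log₁₀(184.1/85.8)
    = 0.78036 × 0.33157 = 0.2587 m

S_c ≈ 259 mm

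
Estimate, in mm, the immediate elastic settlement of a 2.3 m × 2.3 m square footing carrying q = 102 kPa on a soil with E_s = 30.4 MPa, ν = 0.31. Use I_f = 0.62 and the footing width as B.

S_e ≈ 4.32 mm

Immediate (elastic) settlement: S_e = q·B·(1−ν²)/E_s · I_f.
E_s = 30.4 MPa = 30400 kPa.
S_e = 102 × 2.3 × (1 − 0.31²) / 30400 × 0.62
    = 102 × 2.3 × 0.9039 / 30400 × 0.62
    = 0.004325 m = 4.325 mm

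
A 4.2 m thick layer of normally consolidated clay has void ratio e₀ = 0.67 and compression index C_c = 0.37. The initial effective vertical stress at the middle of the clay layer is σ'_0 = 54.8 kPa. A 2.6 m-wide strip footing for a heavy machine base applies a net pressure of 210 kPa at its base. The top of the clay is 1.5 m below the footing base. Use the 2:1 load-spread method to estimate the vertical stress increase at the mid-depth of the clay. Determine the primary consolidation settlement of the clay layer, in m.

Mid-depth of clay below the footing base: z = 1.5 + 4.2/2 = 3.6 m.
Stress increase at mid-clay by the 2:1 spreading method:
Δσ = qB/(B+z) = 210×2.6/(2.6+3.6) = 88.065 kPa
Final effective stress: σ'_f = σ'_0 + Δσ = 54.8 + 88.065 = 142.87 kPa.
Normally consolidated clay, so the full stress increment lies on the virgin compression line:
S_c = C_c·H/(1+e₀)·log₁₀(σ'_f/σ'_0) = 0.37×4.2/(1+0.67)×log₁₀(142.87/54.8)
    = 0.93054 × 0.41616 = 0.3873 m

S_c ≈ 0.387 m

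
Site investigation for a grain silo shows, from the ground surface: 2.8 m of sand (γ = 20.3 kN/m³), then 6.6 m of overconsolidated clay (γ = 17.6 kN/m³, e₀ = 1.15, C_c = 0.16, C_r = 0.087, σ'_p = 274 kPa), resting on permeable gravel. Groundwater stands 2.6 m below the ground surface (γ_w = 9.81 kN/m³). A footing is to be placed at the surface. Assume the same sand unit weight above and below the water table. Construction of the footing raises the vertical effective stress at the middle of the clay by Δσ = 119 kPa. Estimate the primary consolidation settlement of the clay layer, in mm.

Mid-depth of clay below the ground surface: z = 2.8 + 6.6/2 = 6.1 m.
Total vertical stress at mid-clay: σ_v = 20.3×2.8 + 17.6×3.3 = 114.92 kPa.
Pore pressure: u = 9.81×(6.1 − 2.6) = 34.335 kPa.
Initial effective stress: σ'_0 = σ_v − u = 114.92 − 34.335 = 80.585 kPa.
Final effective stress: σ'_f = 80.585 + 119 = 199.58 kPa.
σ'_f = 199.58 ≤ σ'_p = 274 kPa, so the clay remains overconsolidated and only the recompression index applies:
S_c = C_r·H/(1+e₀)·log₁₀(σ'_f/σ'_0) = 0.087×6.6/2.15×log₁₀(199.58/80.585)
    = 0.26707 × 0.39386 = 0.1052 m

S_c ≈ 105 mm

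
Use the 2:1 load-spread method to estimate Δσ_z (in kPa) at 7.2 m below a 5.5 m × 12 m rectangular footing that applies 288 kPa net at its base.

Δσ_z ≈ 78 kPa

By the 2:1 method the load spreads at 1 horizontal : 2 vertical, so at depth z the loaded area has grown by z in each plan dimension:
Δσ = qBL/((B+z)(L+z)) = 288×5.5×12/((5.5+7.2)(12+7.2)) = 77.953 kPa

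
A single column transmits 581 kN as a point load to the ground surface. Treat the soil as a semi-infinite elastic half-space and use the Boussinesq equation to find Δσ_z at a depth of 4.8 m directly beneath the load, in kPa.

Boussinesq vertical stress below a point load on an elastic half-space:
Δσ_z = 3P/(2πz²) · [1 + (r/z)²]^(−5/2)
r/z = 0/4.8 = 0; [1+(r/z)²]^(−5/2) = 1.
Δσ_z = 3×581/(2π×4.8²) × 1 = 12.04 × 1 = 12.04 kPa

Δσ_z ≈ 12 kPa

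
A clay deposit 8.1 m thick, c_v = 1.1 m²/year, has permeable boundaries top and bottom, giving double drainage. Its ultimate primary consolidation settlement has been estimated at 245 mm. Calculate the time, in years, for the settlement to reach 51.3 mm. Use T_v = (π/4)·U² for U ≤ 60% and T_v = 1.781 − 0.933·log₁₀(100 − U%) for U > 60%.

Drainage path length: H_d = H/2 = 4.05 m (double drainage).
U = S(t)/S_ult = 51.3/245 = 0.2094.
U ≤ 60%: T_v = (π/4)·U² = (π/4)×0.20939² = 0.034434.
t = T_v·H_d²/c_v = 0.034434×4.05²/1.1 = 0.5135 years.

t ≈ 0.513 years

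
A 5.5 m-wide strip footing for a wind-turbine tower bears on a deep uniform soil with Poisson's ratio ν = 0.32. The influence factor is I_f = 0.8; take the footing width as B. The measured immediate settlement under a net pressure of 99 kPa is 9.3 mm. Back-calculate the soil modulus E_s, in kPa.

S_e = q·B·(1−ν²)/E_s · I_f  ⇒  E_s = q·B·(1−ν²)·I_f / S_e.
E_s = 99 × 5.5 × 0.8976 × 0.8 / 0.0093 = 42040 kPa

E_s ≈ 42000 kPa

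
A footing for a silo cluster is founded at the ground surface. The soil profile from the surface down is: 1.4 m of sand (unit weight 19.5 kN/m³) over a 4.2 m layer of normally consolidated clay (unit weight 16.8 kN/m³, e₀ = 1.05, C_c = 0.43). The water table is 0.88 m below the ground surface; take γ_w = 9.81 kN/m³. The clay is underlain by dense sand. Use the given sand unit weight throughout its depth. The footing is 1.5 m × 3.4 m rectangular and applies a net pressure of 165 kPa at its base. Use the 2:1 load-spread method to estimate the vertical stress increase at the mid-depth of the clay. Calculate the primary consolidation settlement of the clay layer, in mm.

Mid-depth of clay below the ground surface: z = 1.4 + 4.2/2 = 3.5 m.
Total vertical stress at mid-clay: σ_v = 19.5×1.4 + 16.8×2.1 = 62.58 kPa.
Pore pressure: u = 9.81×(3.5 − 0.88) = 25.702 kPa.
Initial effective stress: σ'_0 = σ_v − u = 62.58 − 25.702 = 36.878 kPa.
Stress increase at mid-clay by the 2:1 spreading method:
Δσ = qBL/((B+z)(L+z)) = 165×1.5×3.4/((1.5+3.5)(3.4+3.5)) = 24.391 kPa
Final effective stress: σ'_f = σ'_0 + Δσ = 36.878 + 24.391 = 61.269 kPa.
Normally consolidated clay, so the full stress increment lies on the virgin compression line:
S_c = C_c·H/(1+e₀)·log₁₀(σ'_f/σ'_0) = 0.43×4.2/(1+1.05)×log₁₀(61.269/36.878)
    = 0.88098 × 0.22047 = 0.1942 m

S_c ≈ 194 mm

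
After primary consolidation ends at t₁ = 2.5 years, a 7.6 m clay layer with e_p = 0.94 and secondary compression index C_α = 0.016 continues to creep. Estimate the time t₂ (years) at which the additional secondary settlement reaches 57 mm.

S_s = C_α·H/(1+e_p)·log₁₀(t₂/t₁) ⇒ log₁₀(t₂/t₁) = S_s·(1+e_p)/(C_α·H).
log₁₀(t₂/t₁) = 0.057 × (1+0.94) / (0.016×7.6) = 0.9094
t₂ = t₁ × 10^0.9094 = 2.5 × 8.117 = 20.29 years

t₂ ≈ 20.3 years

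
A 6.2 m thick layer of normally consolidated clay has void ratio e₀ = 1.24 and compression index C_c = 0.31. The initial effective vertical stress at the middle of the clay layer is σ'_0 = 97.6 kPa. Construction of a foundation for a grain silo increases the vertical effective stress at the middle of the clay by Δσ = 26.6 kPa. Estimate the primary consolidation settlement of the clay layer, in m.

Final effective stress: σ'_f = σ'_0 + Δσ = 97.6 + 26.6 = 124.2 kPa.
Normally consolidated clay, so the full stress increment lies on the virgin compression line:
S_c = C_c·H/(1+e₀)·log₁₀(σ'_f/σ'_0) = 0.31×6.2/(1+1.24)×log₁₀(124.2/97.6)
    = 0.85804 × 0.10467 = 0.08981 m

S_c ≈ 0.0898 m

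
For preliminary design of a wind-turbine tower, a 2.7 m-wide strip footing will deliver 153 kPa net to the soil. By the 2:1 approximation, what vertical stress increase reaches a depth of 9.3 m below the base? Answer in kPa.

By the 2:1 method the load spreads at 1 horizontal : 2 vertical, so at depth z the loaded area has grown by z in each plan dimension:
Δσ = qB/(B+z) = 153×2.7/(2.7+9.3) = 34.425 kPa

Δσ_z ≈ 34.4 kPa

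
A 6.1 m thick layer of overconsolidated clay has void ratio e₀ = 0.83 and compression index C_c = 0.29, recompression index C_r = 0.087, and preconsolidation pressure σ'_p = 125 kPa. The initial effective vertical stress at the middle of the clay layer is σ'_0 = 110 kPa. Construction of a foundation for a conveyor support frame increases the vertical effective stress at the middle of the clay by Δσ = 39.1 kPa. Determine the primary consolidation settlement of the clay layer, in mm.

S_c ≈ 90.1 mm

Final effective stress: σ'_f = 110 + 39.1 = 149.1 kPa.
σ'_f = 149.1 > σ'_p = 125 kPa, so the stress path crosses the preconsolidation pressure — recompression up to σ'_p, then virgin compression beyond:
S_c = H/(1+e₀)·[C_r·log₁₀(σ'_p/σ'_0) + C_c·log₁₀(σ'_f/σ'_p)]
    = 6.1/1.83 × [0.087×log₁₀(125/110) + 0.29×log₁₀(149.1/125)]
    = 3.3333 × [0.00483 + 0.022205] = 0.09012 m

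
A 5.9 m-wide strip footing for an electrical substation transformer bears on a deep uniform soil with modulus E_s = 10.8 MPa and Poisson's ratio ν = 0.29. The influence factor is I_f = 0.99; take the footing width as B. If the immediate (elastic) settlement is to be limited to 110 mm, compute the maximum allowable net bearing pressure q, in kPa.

E_s = 10.8 MPa = 10800 kPa.
S_e = q·B·(1−ν²)/E_s · I_f  ⇒  q = S_e·E_s / (B·(1−ν²)·I_f).
q = 0.11 × 10800 / (5.9 × 0.9159 × 0.99) = 222.1 kPa

q ≈ 222 kPa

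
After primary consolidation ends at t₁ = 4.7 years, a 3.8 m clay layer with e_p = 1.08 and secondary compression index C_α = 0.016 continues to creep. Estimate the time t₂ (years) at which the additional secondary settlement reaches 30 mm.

t₂ ≈ 49.9 years

S_s = C_α·H/(1+e_p)·log₁₀(t₂/t₁) ⇒ log₁₀(t₂/t₁) = S_s·(1+e_p)/(C_α·H).
log₁₀(t₂/t₁) = 0.03 × (1+1.08) / (0.016×3.8) = 1.026
t₂ = t₁ × 10^1.026 = 4.7 × 10.62 = 49.94 years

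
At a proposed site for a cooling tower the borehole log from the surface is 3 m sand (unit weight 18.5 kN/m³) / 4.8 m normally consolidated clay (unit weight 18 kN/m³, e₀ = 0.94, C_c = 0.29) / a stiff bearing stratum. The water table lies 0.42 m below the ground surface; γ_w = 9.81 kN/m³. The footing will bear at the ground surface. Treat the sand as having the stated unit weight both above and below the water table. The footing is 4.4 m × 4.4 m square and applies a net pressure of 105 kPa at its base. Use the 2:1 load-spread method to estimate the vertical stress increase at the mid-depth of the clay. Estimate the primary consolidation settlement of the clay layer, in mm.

Mid-depth of clay below the ground surface: z = 3 + 4.8/2 = 5.4 m.
Total vertical stress at mid-clay: σ_v = 18.5×3 + 18×2.4 = 98.7 kPa.
Pore pressure: u = 9.81×(5.4 − 0.42) = 48.854 kPa.
Initial effective stress: σ'_0 = σ_v − u = 98.7 − 48.854 = 49.846 kPa.
Stress increase at mid-clay by the 2:1 spreading method:
Δσ = qBL/((B+z)(L+z)) = 105×4.4×4.4/((4.4+5.4)(4.4+5.4)) = 21.166 kPa
Final effective stress: σ'_f = σ'_0 + Δσ = 49.846 + 21.166 = 71.012 kPa.
Normally consolidated clay, so the full stress increment lies on the virgin compression line:
S_c = C_c·H/(1+e₀)·log₁₀(σ'_f/σ'_0) = 0.29×4.8/(1+0.94)×log₁₀(71.012/49.846)
    = 0.71753 × 0.1537 = 0.1103 m

S_c ≈ 110 mm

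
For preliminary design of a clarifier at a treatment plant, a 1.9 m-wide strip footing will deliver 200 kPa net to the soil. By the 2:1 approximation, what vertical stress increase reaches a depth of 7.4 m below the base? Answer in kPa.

By the 2:1 method the load spreads at 1 horizontal : 2 vertical, so at depth z the loaded area has grown by z in each plan dimension:
Δσ = qB/(B+z) = 200×1.9/(1.9+7.4) = 40.86 kPa

Δσ_z ≈ 40.9 kPa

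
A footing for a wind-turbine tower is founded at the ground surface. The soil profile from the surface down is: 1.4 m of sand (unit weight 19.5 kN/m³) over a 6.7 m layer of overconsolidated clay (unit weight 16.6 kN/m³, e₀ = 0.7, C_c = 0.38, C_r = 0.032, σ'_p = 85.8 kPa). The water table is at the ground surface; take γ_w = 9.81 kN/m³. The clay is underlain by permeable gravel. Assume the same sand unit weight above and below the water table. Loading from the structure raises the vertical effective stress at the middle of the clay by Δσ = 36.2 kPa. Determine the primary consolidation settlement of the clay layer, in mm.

Mid-depth of clay below the ground surface: z = 1.4 + 6.7/2 = 4.75 m.
Total vertical stress at mid-clay: σ_v = 19.5×1.4 + 16.6×3.35 = 82.91 kPa.
Pore pressure: u = 9.81×(4.75 − 0) = 46.598 kPa.
Initial effective stress: σ'_0 = σ_v − u = 82.91 − 46.598 = 36.312 kPa.
Final effective stress: σ'_f = 36.312 + 36.2 = 72.512 kPa.
σ'_f = 72.512 ≤ σ'_p = 85.8 kPa, so the clay remains overconsolidated and only the recompression index applies:
S_c = C_r·H/(1+e₀)·log₁₀(σ'_f/σ'_0) = 0.032×6.7/1.7×log₁₀(72.512/36.312)
    = 0.12612 × 0.30036 = 0.03788 m

S_c ≈ 37.9 mm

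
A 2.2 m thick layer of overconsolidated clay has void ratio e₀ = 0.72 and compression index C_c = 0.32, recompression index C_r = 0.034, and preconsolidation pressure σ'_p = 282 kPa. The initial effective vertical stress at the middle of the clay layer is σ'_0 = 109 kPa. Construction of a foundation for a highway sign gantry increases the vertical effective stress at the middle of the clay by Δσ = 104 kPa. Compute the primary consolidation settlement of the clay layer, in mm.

Final effective stress: σ'_f = 109 + 104 = 213 kPa.
σ'_f = 213 ≤ σ'_p = 282 kPa, so the clay remains overconsolidated and only the recompression index applies:
S_c = C_r·H/(1+e₀)·log₁₀(σ'_f/σ'_0) = 0.034×2.2/1.72×log₁₀(213/109)
    = 0.043489 × 0.29095 = 0.01265 m

S_c ≈ 12.7 mm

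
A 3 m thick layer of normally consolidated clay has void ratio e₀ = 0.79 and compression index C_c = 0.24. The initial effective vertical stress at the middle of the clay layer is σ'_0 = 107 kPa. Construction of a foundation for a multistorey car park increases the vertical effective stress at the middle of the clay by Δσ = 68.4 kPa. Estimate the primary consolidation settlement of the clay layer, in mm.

S_c ≈ 86.3 mm

Final effective stress: σ'_f = σ'_0 + Δσ = 107 + 68.4 = 175.4 kPa.
Normally consolidated clay, so the full stress increment lies on the virgin compression line:
S_c = C_c·H/(1+e₀)·log₁₀(σ'_f/σ'_0) = 0.24×3/(1+0.79)×log₁₀(175.4/107)
    = 0.40223 × 0.21465 = 0.08634 m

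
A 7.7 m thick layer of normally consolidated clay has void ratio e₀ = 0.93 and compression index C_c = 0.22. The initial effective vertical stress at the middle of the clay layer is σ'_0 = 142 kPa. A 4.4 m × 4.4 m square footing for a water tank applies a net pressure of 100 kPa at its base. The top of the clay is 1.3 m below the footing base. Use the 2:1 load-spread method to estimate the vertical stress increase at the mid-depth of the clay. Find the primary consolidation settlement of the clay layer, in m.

S_c ≈ 0.0531 m

Mid-depth of clay below the footing base: z = 1.3 + 7.7/2 = 5.15 m.
Stress increase at mid-clay by the 2:1 spreading method:
Δσ = qBL/((B+z)(L+z)) = 100×4.4×4.4/((4.4+5.15)(4.4+5.15)) = 21.227 kPa
Final effective stress: σ'_f = σ'_0 + Δσ = 142 + 21.227 = 163.23 kPa.
Normally consolidated clay, so the full stress increment lies on the virgin compression line:
S_c = C_c·H/(1+e₀)·log₁₀(σ'_f/σ'_0) = 0.22×7.7/(1+0.93)×log₁₀(163.23/142)
    = 0.87772 × 0.060512 = 0.05311 m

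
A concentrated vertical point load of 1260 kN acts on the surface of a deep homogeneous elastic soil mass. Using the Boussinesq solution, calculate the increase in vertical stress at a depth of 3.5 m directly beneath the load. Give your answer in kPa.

Δσ_z ≈ 49.1 kPa

Boussinesq vertical stress below a point load on an elastic half-space:
Δσ_z = 3P/(2πz²) · [1 + (r/z)²]^(−5/2)
r/z = 0/3.5 = 0; [1+(r/z)²]^(−5/2) = 1.
Δσ_z = 3×1260/(2π×3.5²) × 1 = 49.111 × 1 = 49.11 kPa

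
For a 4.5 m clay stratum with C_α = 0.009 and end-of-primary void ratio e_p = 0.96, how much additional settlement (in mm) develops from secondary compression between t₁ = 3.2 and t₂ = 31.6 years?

S_s ≈ 20.6 mm

Secondary compression: S_s = C_α·H/(1+e_p)·log₁₀(t₂/t₁)
S_s = 0.009×4.5/(1+0.96)×log₁₀(31.6/3.2)
    = 0.02066 × 0.9945 = 0.02055 m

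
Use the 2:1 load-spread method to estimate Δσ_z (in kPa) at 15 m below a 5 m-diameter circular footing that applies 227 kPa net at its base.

Δσ_z ≈ 14.2 kPa

By the 2:1 method the load spreads at 1 horizontal : 2 vertical, so at depth z the loaded area has grown by z in each plan dimension:
Δσ ≈ qD²/(D+z)² = 227×5²/(5+15)² = 14.188 kPa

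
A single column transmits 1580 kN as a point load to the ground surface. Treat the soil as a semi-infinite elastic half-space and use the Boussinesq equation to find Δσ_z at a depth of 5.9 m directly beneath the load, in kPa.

Δσ_z ≈ 21.7 kPa

Boussinesq vertical stress below a point load on an elastic half-space:
Δσ_z = 3P/(2πz²) · [1 + (r/z)²]^(−5/2)
r/z = 0/5.9 = 0; [1+(r/z)²]^(−5/2) = 1.
Δσ_z = 3×1580/(2π×5.9²) × 1 = 21.672 × 1 = 21.67 kPa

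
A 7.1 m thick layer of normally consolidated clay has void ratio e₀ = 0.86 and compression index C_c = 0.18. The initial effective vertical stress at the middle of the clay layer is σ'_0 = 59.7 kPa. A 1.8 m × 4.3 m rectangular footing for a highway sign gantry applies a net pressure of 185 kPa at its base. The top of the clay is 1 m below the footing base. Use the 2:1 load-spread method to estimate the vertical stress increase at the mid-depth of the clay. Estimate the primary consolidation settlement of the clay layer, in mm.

S_c ≈ 106 mm

Mid-depth of clay below the footing base: z = 1 + 7.1/2 = 4.55 m.
Stress increase at mid-clay by the 2:1 spreading method:
Δσ = qBL/((B+z)(L+z)) = 185×1.8×4.3/((1.8+4.55)(4.3+4.55)) = 25.48 kPa
Final effective stress: σ'_f = σ'_0 + Δσ = 59.7 + 25.48 = 85.18 kPa.
Normally consolidated clay, so the full stress increment lies on the virgin compression line:
S_c = C_c·H/(1+e₀)·log₁₀(σ'_f/σ'_0) = 0.18×7.1/(1+0.86)×log₁₀(85.18/59.7)
    = 0.6871 × 0.15436 = 0.1061 m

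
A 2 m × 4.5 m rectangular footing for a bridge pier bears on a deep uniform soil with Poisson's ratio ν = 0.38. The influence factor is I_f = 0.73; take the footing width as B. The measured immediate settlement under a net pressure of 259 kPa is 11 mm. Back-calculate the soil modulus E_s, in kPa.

S_e = q·B·(1−ν²)/E_s · I_f  ⇒  E_s = q·B·(1−ν²)·I_f / S_e.
E_s = 259 × 2 × 0.8556 × 0.73 / 0.011 = 29410 kPa

E_s ≈ 29400 kPa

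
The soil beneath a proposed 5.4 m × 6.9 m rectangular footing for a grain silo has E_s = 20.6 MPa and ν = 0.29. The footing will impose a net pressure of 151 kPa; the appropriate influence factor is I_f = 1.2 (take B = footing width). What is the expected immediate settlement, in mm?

S_e ≈ 43.5 mm

Immediate (elastic) settlement: S_e = q·B·(1−ν²)/E_s · I_f.
E_s = 20.6 MPa = 20600 kPa.
S_e = 151 × 5.4 × (1 − 0.29²) / 20600 × 1.2
    = 151 × 5.4 × 0.9159 / 20600 × 1.2
    = 0.0435 m = 43.5 mm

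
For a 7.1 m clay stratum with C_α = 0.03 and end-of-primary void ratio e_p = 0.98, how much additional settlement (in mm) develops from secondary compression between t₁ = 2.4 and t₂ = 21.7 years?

Secondary compression: S_s = C_α·H/(1+e_p)·log₁₀(t₂/t₁)
S_s = 0.03×7.1/(1+0.98)×log₁₀(21.7/2.4)
    = 0.1076 × 0.9562 = 0.1029 m

S_s ≈ 103 mm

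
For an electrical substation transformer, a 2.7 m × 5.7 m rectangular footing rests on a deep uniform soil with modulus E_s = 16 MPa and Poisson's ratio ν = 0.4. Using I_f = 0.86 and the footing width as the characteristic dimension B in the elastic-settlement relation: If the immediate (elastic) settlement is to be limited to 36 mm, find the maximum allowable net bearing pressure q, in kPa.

q ≈ 295 kPa

E_s = 16 MPa = 16000 kPa.
S_e = q·B·(1−ν²)/E_s · I_f  ⇒  q = S_e·E_s / (B·(1−ν²)·I_f).
q = 0.036 × 16000 / (2.7 × 0.84 × 0.86) = 295.3 kPa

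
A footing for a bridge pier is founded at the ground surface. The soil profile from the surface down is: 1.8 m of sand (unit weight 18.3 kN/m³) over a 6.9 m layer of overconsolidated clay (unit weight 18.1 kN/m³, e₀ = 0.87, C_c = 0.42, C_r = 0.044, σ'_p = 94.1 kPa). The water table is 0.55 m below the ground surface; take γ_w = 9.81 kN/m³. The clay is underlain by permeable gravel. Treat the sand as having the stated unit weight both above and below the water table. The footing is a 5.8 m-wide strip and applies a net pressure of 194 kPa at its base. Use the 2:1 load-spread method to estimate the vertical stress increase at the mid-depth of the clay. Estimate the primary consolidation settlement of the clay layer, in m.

Mid-depth of clay below the ground surface: z = 1.8 + 6.9/2 = 5.25 m.
Total vertical stress at mid-clay: σ_v = 18.3×1.8 + 18.1×3.45 = 95.385 kPa.
Pore pressure: u = 9.81×(5.25 − 0.55) = 46.107 kPa.
Initial effective stress: σ'_0 = σ_v − u = 95.385 − 46.107 = 49.278 kPa.
Stress increase at mid-clay by the 2:1 spreading method:
Δσ = qB/(B+z) = 194×5.8/(5.8+5.25) = 101.83 kPa
Final effective stress: σ'_f = 49.278 + 101.83 = 151.11 kPa.
σ'_f = 151.11 > σ'_p = 94.1 kPa, so the stress path crosses the preconsolidation pressure — recompression up to σ'_p, then virgin compression beyond:
S_c = H/(1+e₀)·[C_r·log₁₀(σ'_p/σ'_0) + C_c·log₁₀(σ'_f/σ'_p)]
    = 6.9/1.87 × [0.044×log₁₀(94.1/49.278) + 0.42×log₁₀(151.11/94.1)]
    = 3.6898 × [0.012361 + 0.086396] = 0.3644 m

S_c ≈ 0.364 m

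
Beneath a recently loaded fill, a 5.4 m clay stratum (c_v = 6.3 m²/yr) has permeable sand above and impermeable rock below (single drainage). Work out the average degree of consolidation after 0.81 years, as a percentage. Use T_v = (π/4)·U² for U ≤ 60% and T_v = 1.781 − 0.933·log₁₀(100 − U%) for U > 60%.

U ≈ 47.2 %

Drainage path length: H_d = H = 5.4 m (single drainage).
T_v = c_v·t/H_d² = 6.3×0.81/5.4² = 0.175.
T_v = 0.175 corresponds to the U ≤ 60% branch:
U = √(4T_v/π) = 0.472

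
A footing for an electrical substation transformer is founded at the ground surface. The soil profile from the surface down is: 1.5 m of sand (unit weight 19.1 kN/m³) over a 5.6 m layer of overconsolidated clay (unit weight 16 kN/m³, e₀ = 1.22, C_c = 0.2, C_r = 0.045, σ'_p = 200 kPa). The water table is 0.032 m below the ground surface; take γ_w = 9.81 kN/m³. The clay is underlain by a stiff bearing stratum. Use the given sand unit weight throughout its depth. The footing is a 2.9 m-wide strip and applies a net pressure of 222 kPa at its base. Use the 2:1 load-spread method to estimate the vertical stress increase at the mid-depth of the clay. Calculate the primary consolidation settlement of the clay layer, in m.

Mid-depth of clay below the ground surface: z = 1.5 + 5.6/2 = 4.3 m.
Total vertical stress at mid-clay: σ_v = 19.1×1.5 + 16×2.8 = 73.45 kPa.
Pore pressure: u = 9.81×(4.3 − 0.032) = 41.869 kPa.
Initial effective stress: σ'_0 = σ_v − u = 73.45 − 41.869 = 31.581 kPa.
Stress increase at mid-clay by the 2:1 spreading method:
Δσ = qB/(B+z) = 222×2.9/(2.9+4.3) = 89.417 kPa
Final effective stress: σ'_f = 31.581 + 89.417 = 121 kPa.
σ'_f = 121 ≤ σ'_p = 200 kPa, so the clay remains overconsolidated and only the recompression index applies:
S_c = C_r·H/(1+e₀)·log₁₀(σ'_f/σ'_0) = 0.045×5.6/2.22×log₁₀(121/31.581)
    = 0.11351 × 0.58336 = 0.06622 m

S_c ≈ 0.0662 m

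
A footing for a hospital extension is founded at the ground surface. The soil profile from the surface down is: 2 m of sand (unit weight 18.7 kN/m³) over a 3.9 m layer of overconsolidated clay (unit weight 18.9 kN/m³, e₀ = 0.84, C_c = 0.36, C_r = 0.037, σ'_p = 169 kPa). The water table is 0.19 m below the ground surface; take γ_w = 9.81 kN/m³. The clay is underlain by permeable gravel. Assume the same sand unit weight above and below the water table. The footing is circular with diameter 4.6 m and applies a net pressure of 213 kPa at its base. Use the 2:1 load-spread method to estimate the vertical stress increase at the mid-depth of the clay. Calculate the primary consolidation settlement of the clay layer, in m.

S_c ≈ 0.0332 m

Mid-depth of clay below the ground surface: z = 2 + 3.9/2 = 3.95 m.
Total vertical stress at mid-clay: σ_v = 18.7×2 + 18.9×1.95 = 74.255 kPa.
Pore pressure: u = 9.81×(3.95 − 0.19) = 36.886 kPa.
Initial effective stress: σ'_0 = σ_v − u = 74.255 − 36.886 = 37.369 kPa.
Stress increase at mid-clay by the 2:1 spreading method:
Δσ ≈ qD²/(D+z)² = 213×4.6²/(4.6+3.95)² = 61.654 kPa
Final effective stress: σ'_f = 37.369 + 61.654 = 99.023 kPa.
σ'_f = 99.023 ≤ σ'_p = 169 kPa, so the clay remains overconsolidated and only the recompression index applies:
S_c = C_r·H/(1+e₀)·log₁₀(σ'_f/σ'_0) = 0.037×3.9/1.84×log₁₀(99.023/37.369)
    = 0.078425 × 0.42322 = 0.03319 m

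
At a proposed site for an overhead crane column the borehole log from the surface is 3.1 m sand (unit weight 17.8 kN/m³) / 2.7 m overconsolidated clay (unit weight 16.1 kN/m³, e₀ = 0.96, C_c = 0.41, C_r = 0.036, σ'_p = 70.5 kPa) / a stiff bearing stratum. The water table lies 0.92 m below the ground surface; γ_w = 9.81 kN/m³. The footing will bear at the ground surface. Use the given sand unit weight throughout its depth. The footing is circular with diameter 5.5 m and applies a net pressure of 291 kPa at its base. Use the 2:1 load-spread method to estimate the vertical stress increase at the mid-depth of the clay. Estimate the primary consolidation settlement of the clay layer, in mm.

S_c ≈ 163 mm

Mid-depth of clay below the ground surface: z = 3.1 + 2.7/2 = 4.45 m.
Total vertical stress at mid-clay: σ_v = 17.8×3.1 + 16.1×1.35 = 76.915 kPa.
Pore pressure: u = 9.81×(4.45 − 0.92) = 34.629 kPa.
Initial effective stress: σ'_0 = σ_v − u = 76.915 − 34.629 = 42.286 kPa.
Stress increase at mid-clay by the 2:1 spreading method:
Δσ ≈ qD²/(D+z)² = 291×5.5²/(5.5+4.45)² = 88.914 kPa
Final effective stress: σ'_f = 42.286 + 88.914 = 131.2 kPa.
σ'_f = 131.2 > σ'_p = 70.5 kPa, so the stress path crosses the preconsolidation pressure — recompression up to σ'_p, then virgin compression beyond:
S_c = H/(1+e₀)·[C_r·log₁₀(σ'_p/σ'_0) + C_c·log₁₀(σ'_f/σ'_p)]
    = 2.7/1.96 × [0.036×log₁₀(70.5/42.286) + 0.41×log₁₀(131.2/70.5)]
    = 1.3776 × [0.0079917 + 0.1106] = 0.1634 m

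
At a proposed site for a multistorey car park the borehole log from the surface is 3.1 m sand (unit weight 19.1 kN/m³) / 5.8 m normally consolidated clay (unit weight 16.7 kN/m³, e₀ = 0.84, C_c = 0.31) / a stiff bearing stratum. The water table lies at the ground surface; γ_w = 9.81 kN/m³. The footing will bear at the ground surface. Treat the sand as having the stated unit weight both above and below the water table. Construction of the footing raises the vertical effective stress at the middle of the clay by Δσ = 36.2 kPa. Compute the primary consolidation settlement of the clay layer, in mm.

S_c ≈ 236 mm

Mid-depth of clay below the ground surface: z = 3.1 + 5.8/2 = 6 m.
Total vertical stress at mid-clay: σ_v = 19.1×3.1 + 16.7×2.9 = 107.64 kPa.
Pore pressure: u = 9.81×(6 − 0) = 58.86 kPa.
Initial effective stress: σ'_0 = σ_v − u = 107.64 − 58.86 = 48.78 kPa.
Final effective stress: σ'_f = σ'_0 + Δσ = 48.78 + 36.2 = 84.98 kPa.
Normally consolidated clay, so the full stress increment lies on the virgin compression line:
S_c = C_c·H/(1+e₀)·log₁₀(σ'_f/σ'_0) = 0.31×5.8/(1+0.84)×log₁₀(84.98/48.78)
    = 0.97717 × 0.24107 = 0.2356 m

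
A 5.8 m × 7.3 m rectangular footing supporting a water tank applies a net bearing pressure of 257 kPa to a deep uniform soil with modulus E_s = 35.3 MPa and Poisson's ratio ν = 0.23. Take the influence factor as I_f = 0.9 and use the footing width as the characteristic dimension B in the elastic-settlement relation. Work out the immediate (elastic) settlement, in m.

S_e ≈ 0.036 m

Immediate (elastic) settlement: S_e = q·B·(1−ν²)/E_s · I_f.
E_s = 35.3 MPa = 35300 kPa.
S_e = 257 × 5.8 × (1 − 0.23²) / 35300 × 0.9
    = 257 × 5.8 × 0.9471 / 35300 × 0.9
    = 0.03599 m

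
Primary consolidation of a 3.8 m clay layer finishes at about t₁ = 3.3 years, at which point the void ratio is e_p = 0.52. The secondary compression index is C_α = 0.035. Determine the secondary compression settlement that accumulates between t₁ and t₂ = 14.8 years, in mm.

Secondary compression: S_s = C_α·H/(1+e_p)·log₁₀(t₂/t₁)
S_s = 0.035×3.8/(1+0.52)×log₁₀(14.8/3.3)
    = 0.0875 × 0.6517 = 0.05703 m

S_s ≈ 57 mm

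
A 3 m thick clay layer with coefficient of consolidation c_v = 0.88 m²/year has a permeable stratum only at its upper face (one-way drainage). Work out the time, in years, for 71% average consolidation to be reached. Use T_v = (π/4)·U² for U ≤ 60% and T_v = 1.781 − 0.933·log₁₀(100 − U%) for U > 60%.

t ≈ 4.26 years

Drainage path length: H_d = H = 3 m (single drainage).
U > 60%: T_v = 1.781 − 0.933·log₁₀(100 − 71) = 0.41658.
t = T_v·H_d²/c_v = 0.41658×3²/0.88 = 4.26 years.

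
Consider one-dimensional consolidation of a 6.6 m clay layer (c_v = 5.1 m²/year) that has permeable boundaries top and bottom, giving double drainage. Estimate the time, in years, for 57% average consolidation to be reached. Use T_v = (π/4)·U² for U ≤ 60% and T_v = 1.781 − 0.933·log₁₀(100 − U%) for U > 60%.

Drainage path length: H_d = H/2 = 3.3 m (double drainage).
U ≤ 60%: T_v = (π/4)·U² = (π/4)×0.57² = 0.25518.
t = T_v·H_d²/c_v = 0.25518×3.3²/5.1 = 0.5449 years.

t ≈ 0.545 years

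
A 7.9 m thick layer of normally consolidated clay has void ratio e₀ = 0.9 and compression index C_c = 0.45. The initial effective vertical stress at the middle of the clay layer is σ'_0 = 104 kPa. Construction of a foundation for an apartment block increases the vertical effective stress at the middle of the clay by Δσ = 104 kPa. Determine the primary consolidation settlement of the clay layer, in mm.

S_c ≈ 563 mm

Final effective stress: σ'_f = σ'_0 + Δσ = 104 + 104 = 208 kPa.
Normally consolidated clay, so the full stress increment lies on the virgin compression line:
S_c = C_c·H/(1+e₀)·log₁₀(σ'_f/σ'_0) = 0.45×7.9/(1+0.9)×log₁₀(208/104)
    = 1.8711 × 0.30103 = 0.5633 m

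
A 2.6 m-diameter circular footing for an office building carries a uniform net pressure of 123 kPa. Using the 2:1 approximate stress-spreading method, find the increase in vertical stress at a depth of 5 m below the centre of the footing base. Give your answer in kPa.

By the 2:1 method the load spreads at 1 horizontal : 2 vertical, so at depth z the loaded area has grown by z in each plan dimension:
Δσ ≈ qD²/(D+z)² = 123×2.6²/(2.6+5)² = 14.395 kPa

Δσ_z ≈ 14.4 kPa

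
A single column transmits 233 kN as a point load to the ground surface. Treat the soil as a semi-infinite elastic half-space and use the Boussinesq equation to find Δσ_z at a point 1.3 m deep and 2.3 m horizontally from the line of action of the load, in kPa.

Δσ_z ≈ 1.9 kPa

Boussinesq vertical stress below a point load on an elastic half-space:
Δσ_z = 3P/(2πz²) · [1 + (r/z)²]^(−5/2)
r/z = 2.3/1.3 = 1.7692; [1+(r/z)²]^(−5/2) = 0.028846.
Δσ_z = 3×233/(2π×1.3²) × 0.028846 = 65.828 × 0.028846 = 1.899 kPa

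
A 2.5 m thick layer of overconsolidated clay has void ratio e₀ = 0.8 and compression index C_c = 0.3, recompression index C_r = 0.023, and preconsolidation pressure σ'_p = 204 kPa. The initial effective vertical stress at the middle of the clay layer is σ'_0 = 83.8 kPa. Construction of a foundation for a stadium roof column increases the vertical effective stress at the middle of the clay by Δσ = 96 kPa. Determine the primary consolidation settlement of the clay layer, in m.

Final effective stress: σ'_f = 83.8 + 96 = 179.8 kPa.
σ'_f = 179.8 ≤ σ'_p = 204 kPa, so the clay remains overconsolidated and only the recompression index applies:
S_c = C_r·H/(1+e₀)·log₁₀(σ'_f/σ'_0) = 0.023×2.5/1.8×log₁₀(179.8/83.8)
    = 0.031945 × 0.33155 = 0.01059 m

S_c ≈ 0.0106 m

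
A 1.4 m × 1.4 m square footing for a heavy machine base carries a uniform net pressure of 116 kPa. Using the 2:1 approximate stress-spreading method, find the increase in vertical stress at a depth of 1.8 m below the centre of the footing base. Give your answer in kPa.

By the 2:1 method the load spreads at 1 horizontal : 2 vertical, so at depth z the loaded area has grown by z in each plan dimension:
Δσ = qBL/((B+z)(L+z)) = 116×1.4×1.4/((1.4+1.8)(1.4+1.8)) = 22.203 kPa

Δσ_z ≈ 22.2 kPa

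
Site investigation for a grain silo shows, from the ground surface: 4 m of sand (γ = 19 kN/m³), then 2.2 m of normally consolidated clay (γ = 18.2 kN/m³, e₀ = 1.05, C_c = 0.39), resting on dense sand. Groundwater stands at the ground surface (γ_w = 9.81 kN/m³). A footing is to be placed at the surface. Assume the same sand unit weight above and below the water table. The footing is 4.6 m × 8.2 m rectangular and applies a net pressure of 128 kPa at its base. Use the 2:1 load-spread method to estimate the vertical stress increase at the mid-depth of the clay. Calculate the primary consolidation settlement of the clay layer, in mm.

Mid-depth of clay below the ground surface: z = 4 + 2.2/2 = 5.1 m.
Total vertical stress at mid-clay: σ_v = 19×4 + 18.2×1.1 = 96.02 kPa.
Pore pressure: u = 9.81×(5.1 − 0) = 50.031 kPa.
Initial effective stress: σ'_0 = σ_v − u = 96.02 − 50.031 = 45.989 kPa.
Stress increase at mid-clay by the 2:1 spreading method:
Δσ = qBL/((B+z)(L+z)) = 128×4.6×8.2/((4.6+5.1)(8.2+5.1)) = 37.425 kPa
Final effective stress: σ'_f = σ'_0 + Δσ = 45.989 + 37.425 = 83.414 kPa.
Normally consolidated clay, so the full stress increment lies on the virgin compression line:
S_c = C_c·H/(1+e₀)·log₁₀(σ'_f/σ'_0) = 0.39×2.2/(1+1.05)×log₁₀(83.414/45.989)
    = 0.41854 × 0.25858 = 0.1082 m

S_c ≈ 108 mm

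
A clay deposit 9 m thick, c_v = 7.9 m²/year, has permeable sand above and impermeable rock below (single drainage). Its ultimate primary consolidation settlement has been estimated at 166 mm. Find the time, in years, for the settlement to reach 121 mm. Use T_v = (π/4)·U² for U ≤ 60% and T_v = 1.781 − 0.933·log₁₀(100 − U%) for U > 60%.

Drainage path length: H_d = H = 9 m (single drainage).
U = S(t)/S_ult = 121/166 = 0.7289.
U > 60%: T_v = 1.781 − 0.933·log₁₀(100 − 72.892) = 0.44391.
t = T_v·H_d²/c_v = 0.44391×9²/7.9 = 4.551 years.

t ≈ 4.55 years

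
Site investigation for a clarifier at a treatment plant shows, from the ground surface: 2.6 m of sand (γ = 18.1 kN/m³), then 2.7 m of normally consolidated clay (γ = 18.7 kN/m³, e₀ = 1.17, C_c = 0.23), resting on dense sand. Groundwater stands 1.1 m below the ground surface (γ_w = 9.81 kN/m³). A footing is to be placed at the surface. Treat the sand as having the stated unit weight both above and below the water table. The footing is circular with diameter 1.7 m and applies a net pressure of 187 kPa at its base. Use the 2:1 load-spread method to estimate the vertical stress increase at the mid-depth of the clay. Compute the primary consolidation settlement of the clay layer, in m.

Mid-depth of clay below the ground surface: z = 2.6 + 2.7/2 = 3.95 m.
Total vertical stress at mid-clay: σ_v = 18.1×2.6 + 18.7×1.35 = 72.305 kPa.
Pore pressure: u = 9.81×(3.95 − 1.1) = 27.959 kPa.
Initial effective stress: σ'_0 = σ_v − u = 72.305 − 27.959 = 44.346 kPa.
Stress increase at mid-clay by the 2:1 spreading method:
Δσ ≈ qD²/(D+z)² = 187×1.7²/(1.7+3.95)² = 16.929 kPa
Final effective stress: σ'_f = σ'_0 + Δσ = 44.346 + 16.929 = 61.275 kPa.
Normally consolidated clay, so the full stress increment lies on the virgin compression line:
S_c = C_c·H/(1+e₀)·log₁₀(σ'_f/σ'_0) = 0.23×2.7/(1+1.17)×log₁₀(61.275/44.346)
    = 0.28618 × 0.14043 = 0.04019 m

S_c ≈ 0.0402 m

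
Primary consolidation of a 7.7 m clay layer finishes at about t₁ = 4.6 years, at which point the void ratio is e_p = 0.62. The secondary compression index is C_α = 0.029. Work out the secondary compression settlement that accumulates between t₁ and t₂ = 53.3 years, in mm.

Secondary compression: S_s = C_α·H/(1+e_p)·log₁₀(t₂/t₁)
S_s = 0.029×7.7/(1+0.62)×log₁₀(53.3/4.6)
    = 0.1378 × 1.064 = 0.1467 m

S_s ≈ 147 mm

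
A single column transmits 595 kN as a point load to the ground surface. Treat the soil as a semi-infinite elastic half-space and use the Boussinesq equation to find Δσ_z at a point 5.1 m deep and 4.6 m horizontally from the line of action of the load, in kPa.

Δσ_z ≈ 2.47 kPa

Boussinesq vertical stress below a point load on an elastic half-space:
Δσ_z = 3P/(2πz²) · [1 + (r/z)²]^(−5/2)
r/z = 4.6/5.1 = 0.90196; [1+(r/z)²]^(−5/2) = 0.22578.
Δσ_z = 3×595/(2π×5.1²) × 0.22578 = 10.922 × 0.22578 = 2.466 kPa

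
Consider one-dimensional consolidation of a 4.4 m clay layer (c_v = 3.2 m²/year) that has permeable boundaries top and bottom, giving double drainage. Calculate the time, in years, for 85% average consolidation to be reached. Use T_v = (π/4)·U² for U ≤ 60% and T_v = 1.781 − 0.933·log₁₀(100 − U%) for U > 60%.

t ≈ 1.03 years

Drainage path length: H_d = H/2 = 2.2 m (double drainage).
U > 60%: T_v = 1.781 − 0.933·log₁₀(100 − 85) = 0.68371.
t = T_v·H_d²/c_v = 0.68371×2.2²/3.2 = 1.034 years.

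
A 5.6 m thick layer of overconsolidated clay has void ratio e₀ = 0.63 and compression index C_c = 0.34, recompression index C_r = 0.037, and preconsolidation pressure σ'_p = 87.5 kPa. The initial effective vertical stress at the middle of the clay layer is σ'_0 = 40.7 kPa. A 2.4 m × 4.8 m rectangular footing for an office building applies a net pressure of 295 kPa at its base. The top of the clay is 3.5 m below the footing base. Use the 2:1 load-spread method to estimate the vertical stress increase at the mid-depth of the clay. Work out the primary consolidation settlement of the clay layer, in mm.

S_c ≈ 34.4 mm

Mid-depth of clay below the footing base: z = 3.5 + 5.6/2 = 6.3 m.
Stress increase at mid-clay by the 2:1 spreading method:
Δσ = qBL/((B+z)(L+z)) = 295×2.4×4.8/((2.4+6.3)(4.8+6.3)) = 35.191 kPa
Final effective stress: σ'_f = 40.7 + 35.191 = 75.891 kPa.
σ'_f = 75.891 ≤ σ'_p = 87.5 kPa, so the clay remains overconsolidated and only the recompression index applies:
S_c = C_r·H/(1+e₀)·log₁₀(σ'_f/σ'_0) = 0.037×5.6/1.63×log₁₀(75.891/40.7)
    = 0.12712 × 0.2706 = 0.0344 m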